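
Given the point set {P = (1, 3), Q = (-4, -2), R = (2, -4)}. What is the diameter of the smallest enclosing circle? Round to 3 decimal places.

Side lengths²: PQ² = 50, PR² = 50, QR² = 40.
Since PR² = 50 < 50 + 40 = 90, the triangle is acute, so the smallest enclosing circle is the circumcircle.
Circumcentre = (-0.25, -0.75), r² = 15.625.
Diameter = 2r = 2√(15.625) ≈ 7.906.

7.906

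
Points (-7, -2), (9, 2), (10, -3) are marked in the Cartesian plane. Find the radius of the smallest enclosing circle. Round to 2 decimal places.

8.52

Call the three points A, B, C in the order given.
Side lengths²: AB² = 272, AC² = 290, BC² = 26.
Since AC² = 290 < 272 + 26 = 298, the triangle is acute, so the smallest enclosing circle is the circumcircle.
Circumcentre = (32/21, -44/21), r² = 32045/441.
r = √(32045/441) ≈ 8.52.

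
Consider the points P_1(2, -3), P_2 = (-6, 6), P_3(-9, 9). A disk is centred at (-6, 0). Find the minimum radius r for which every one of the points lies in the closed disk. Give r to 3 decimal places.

9.487

The required radius is the distance from (-6, 0) to the farthest point.
Squared distances: 73, 36, 90.
Maximum is 90, attained at P_3.
r = √90 ≈ 9.487.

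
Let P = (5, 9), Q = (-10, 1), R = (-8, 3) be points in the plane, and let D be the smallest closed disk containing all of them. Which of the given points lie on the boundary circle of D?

P, Q

Side lengths²: PQ² = 289, PR² = 205, QR² = 8.
Since PQ² = 289 ≥ 205 + 8 = 213, the angle opposite PQ is not acute, so the smallest enclosing circle has PQ as diameter.
Centre = midpoint of PQ = (-2.5, 5), r² = 289/4 = 72.25.
The points at distance exactly r from the centre are P, Q — 2 points.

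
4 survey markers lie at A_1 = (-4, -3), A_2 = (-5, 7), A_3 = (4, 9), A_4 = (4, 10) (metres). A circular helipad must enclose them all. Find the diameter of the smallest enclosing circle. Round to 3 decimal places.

15.264

By Welzl's lemma the MEC is supported by two points (diametrically opposite) or three points (on a circumcircle).
The farthest pair is A_1–A_4 with squared distance 233. The circle on this segment as diameter has centre (0, 3.5) and r² = 233/4 = 58.25.
Check A_2: distance² to centre = 37.25 ≤ 58.25, so it lies inside.
All remaining points lie in this disk, and no smaller disk contains both endpoints, so this is the minimum enclosing circle.
Diameter = 2r = 2√(58.25) ≈ 15.264.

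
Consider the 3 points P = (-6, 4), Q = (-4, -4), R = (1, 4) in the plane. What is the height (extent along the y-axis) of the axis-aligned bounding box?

max y = 4, min y = -4, so height = 8.

8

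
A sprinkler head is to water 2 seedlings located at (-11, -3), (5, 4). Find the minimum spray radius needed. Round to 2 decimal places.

8.73

The smallest circle enclosing two points has them as diameter endpoints.
Centre = midpoint = (-3, 0.5); r² = |(-11, -3)−(5, 4)|²/4 = 305/4 = 76.25.
r = √(76.25) ≈ 8.73.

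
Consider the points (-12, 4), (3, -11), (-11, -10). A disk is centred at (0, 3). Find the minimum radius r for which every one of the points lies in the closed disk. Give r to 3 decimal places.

The required radius is the distance from (0, 3) to the farthest point.
Squared distances: 145, 205, 290.
Maximum is 290, attained at (-11, -10).
r = √290 ≈ 17.029.

17.029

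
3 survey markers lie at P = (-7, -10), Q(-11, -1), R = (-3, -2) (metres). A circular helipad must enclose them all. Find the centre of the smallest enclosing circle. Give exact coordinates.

(-126/17, -163/34)

Side lengths²: PQ² = 97, PR² = 80, QR² = 65.
Since PQ² = 97 < 80 + 65 = 145, the triangle is acute, so the smallest enclosing circle is the circumcircle.
Circumcentre = (-126/17, -163/34), r² = 31525/1156.
Centre = (-126/17, -163/34).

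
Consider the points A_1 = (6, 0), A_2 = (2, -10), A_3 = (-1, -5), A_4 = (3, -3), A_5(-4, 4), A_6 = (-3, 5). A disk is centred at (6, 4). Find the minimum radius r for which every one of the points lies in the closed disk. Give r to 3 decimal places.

14.560

The required radius is the distance from (6, 4) to the farthest point.
Squared distances: 16, 212, 130, 58, 100, 82.
Maximum is 212, attained at A_2.
r = √212 ≈ 14.560.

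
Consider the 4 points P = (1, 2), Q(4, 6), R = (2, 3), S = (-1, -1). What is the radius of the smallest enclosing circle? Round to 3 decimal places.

4.301

A smallest enclosing disk is always determined by at most three of the input points on its boundary.
The farthest pair is Q–S with squared distance 74. The circle on this segment as diameter has centre (1.5, 2.5) and r² = 74/4 = 18.5.
Check P: distance² to centre = 0.5 ≤ 18.5, so it lies inside.
All remaining points lie in this disk, and no smaller disk contains both endpoints, so this is the minimum enclosing circle.
r = √(18.5) ≈ 4.301.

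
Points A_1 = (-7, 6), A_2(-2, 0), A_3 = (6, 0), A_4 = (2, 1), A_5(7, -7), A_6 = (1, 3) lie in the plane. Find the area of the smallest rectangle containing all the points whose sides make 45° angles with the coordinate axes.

108

In coordinates u = x + y, v = x − y the rectangle is axis-aligned; the map (x,y)→(u,v) scales areas by 2.
u-values: -1, -2, 6, 3, 0, 4; range = 6 − (-2) = 8.
v-values: -13, -2, 6, 1, 14, -2; range = 14 − (-13) = 27.
Area = (8 × 27) / 2 = 108.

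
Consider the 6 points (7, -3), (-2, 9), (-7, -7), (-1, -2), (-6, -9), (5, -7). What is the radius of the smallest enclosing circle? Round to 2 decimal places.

A smallest enclosing disk is always determined by at most three of the input points on its boundary.
The minimum enclosing circle is determined by three boundary points: (-2, 9), (-6, -9), (5, -7).
Their circumcentre is (-71/38, -9/19) with r² = 129625/1444.
The farthest remaining point (7, -3) is at distance² 122785/1444 ≤ 129625/1444.
r = √(129625/1444) ≈ 9.47.

9.47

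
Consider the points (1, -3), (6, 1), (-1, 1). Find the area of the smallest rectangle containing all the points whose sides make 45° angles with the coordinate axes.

31.5

In coordinates u = x + y, v = x − y the rectangle is axis-aligned; the map (x,y)→(u,v) scales areas by 2.
u-values: -2, 7, 0; range = 7 − (-2) = 9.
v-values: 4, 5, -2; range = 5 − (-2) = 7.
Area = (9 × 7) / 2 = 31.5.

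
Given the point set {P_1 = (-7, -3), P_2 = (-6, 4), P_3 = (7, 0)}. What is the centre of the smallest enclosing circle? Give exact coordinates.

Side lengths²: P_1P_2² = 50, P_1P_3² = 205, P_2P_3² = 185.
Since P_1P_3² = 205 < 185 + 50 = 235, the triangle is acute, so the smallest enclosing circle is the circumcircle.
Circumcentre = (-9/38, -15/38), r² = 37925/722.
Centre = (-9/38, -15/38).

(-9/38, -15/38)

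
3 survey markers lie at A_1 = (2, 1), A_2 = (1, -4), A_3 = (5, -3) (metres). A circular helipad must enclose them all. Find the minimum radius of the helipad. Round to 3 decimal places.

Side lengths²: A_1A_2² = 26, A_1A_3² = 25, A_2A_3² = 17.
Since A_1A_2² = 26 < 25 + 17 = 42, the triangle is acute, so the smallest enclosing circle is the circumcircle.
Circumcentre = (97/38, -65/38), r² = 5525/722.
r = √(5525/722) ≈ 2.766.

2.766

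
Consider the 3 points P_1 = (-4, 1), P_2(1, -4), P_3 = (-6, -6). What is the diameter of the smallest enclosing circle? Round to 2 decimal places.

Side lengths²: P_1P_2² = 50, P_1P_3² = 53, P_2P_3² = 53.
Since P_2P_3² = 53 < 53 + 50 = 103, the triangle is acute, so the smallest enclosing circle is the circumcircle.
Circumcentre = (-55/18, -55/18), r² = 2809/162.
Diameter = 2r = 2√(2809/162) ≈ 8.33.

8.33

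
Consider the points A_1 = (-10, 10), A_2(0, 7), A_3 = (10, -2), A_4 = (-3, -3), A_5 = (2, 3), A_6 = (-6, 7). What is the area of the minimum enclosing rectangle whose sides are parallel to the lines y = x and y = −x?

In coordinates u = x + y, v = x − y the rectangle is axis-aligned; the map (x,y)→(u,v) scales areas by 2.
u-values: 0, 7, 8, -6, 5, 1; range = 8 − (-6) = 14.
v-values: -20, -7, 12, 0, -1, -13; range = 12 − (-20) = 32.
Area = (14 × 32) / 2 = 224.

224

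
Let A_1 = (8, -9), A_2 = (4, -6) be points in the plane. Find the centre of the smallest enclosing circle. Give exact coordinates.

(6, -7.5)

The smallest circle enclosing two points has them as diameter endpoints.
Centre = midpoint = (6, -7.5); r² = |A_1A_2|²/4 = 25/4 = 6.25.
Centre = (6, -7.5).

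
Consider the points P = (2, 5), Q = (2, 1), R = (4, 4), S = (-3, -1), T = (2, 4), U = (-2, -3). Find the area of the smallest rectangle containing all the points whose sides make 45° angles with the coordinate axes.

26

In coordinates u = x + y, v = x − y the rectangle is axis-aligned; the map (x,y)→(u,v) scales areas by 2.
u-values: 7, 3, 8, -4, 6, -5; range = 8 − (-5) = 13.
v-values: -3, 1, 0, -2, -2, 1; range = 1 − (-3) = 4.
Area = (13 × 4) / 2 = 26.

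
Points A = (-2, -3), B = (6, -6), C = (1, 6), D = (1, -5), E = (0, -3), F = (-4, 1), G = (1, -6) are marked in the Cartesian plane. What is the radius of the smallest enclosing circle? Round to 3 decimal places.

6.600

By Welzl's lemma the MEC is supported by two points (diametrically opposite) or three points (on a circumcircle).
The minimum enclosing circle is determined by three boundary points: B, C, F.
Their circumcentre is (83/34, -15/34) with r² = 25181/578.
The farthest remaining point G is at distance² 19061/578 ≤ 25181/578.
r = √(25181/578) ≈ 6.600.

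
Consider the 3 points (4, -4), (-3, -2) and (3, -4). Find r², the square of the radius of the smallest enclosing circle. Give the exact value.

Call the three points A, B, C in the order given.
Side lengths²: AB² = 53, AC² = 1, BC² = 40.
Since AB² = 53 ≥ 40 + 1 = 41, the angle opposite AB is not acute, so the smallest enclosing circle has AB as diameter.
Centre = midpoint of AB = (0.5, -3), r² = 53/4 = 13.25.

13.25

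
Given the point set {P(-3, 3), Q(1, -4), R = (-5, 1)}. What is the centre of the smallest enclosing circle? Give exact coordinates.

Side lengths²: PQ² = 65, PR² = 8, QR² = 61.
Since PQ² = 65 < 61 + 8 = 69, the triangle is acute, so the smallest enclosing circle is the circumcircle.
Circumcentre = (-29/22, -15/22), r² = 3965/242.
Centre = (-29/22, -15/22).

(-29/22, -15/22)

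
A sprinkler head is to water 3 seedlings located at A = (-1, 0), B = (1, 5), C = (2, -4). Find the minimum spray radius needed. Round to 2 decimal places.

4.53

Side lengths²: AB² = 29, AC² = 25, BC² = 82.
Since BC² = 82 ≥ 29 + 25 = 54, the angle opposite BC is not acute, so the smallest enclosing circle has BC as diameter.
Centre = midpoint of BC = (1.5, 0.5), r² = 82/4 = 20.5.
r = √(20.5) ≈ 4.53.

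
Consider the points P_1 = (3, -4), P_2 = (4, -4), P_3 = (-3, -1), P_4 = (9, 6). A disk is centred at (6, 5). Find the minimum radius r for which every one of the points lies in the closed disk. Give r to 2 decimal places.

10.82

The required radius is the distance from (6, 5) to the farthest point.
Squared distances: 90, 85, 117, 10.
Maximum is 117, attained at P_3.
r = √117 ≈ 10.82.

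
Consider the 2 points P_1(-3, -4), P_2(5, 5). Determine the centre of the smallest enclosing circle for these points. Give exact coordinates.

The smallest circle enclosing two points has them as diameter endpoints.
Centre = midpoint = (1, 0.5); r² = |P_1P_2|²/4 = 145/4 = 36.25.
Centre = (1, 0.5).

(1, 0.5)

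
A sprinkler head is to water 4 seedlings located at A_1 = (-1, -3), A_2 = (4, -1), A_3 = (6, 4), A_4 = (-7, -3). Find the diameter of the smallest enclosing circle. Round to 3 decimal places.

The farthest pair is A_3–A_4 with squared distance 218. The circle on this segment as diameter has centre (-0.5, 0.5) and r² = 218/4 = 54.5.
Check A_1: distance² to centre = 12.5 ≤ 54.5, so it lies inside.
All remaining points lie in this disk, and no smaller disk contains both endpoints, so this is the minimum enclosing circle.
Diameter = 2r = 2√(54.5) ≈ 14.765.

14.765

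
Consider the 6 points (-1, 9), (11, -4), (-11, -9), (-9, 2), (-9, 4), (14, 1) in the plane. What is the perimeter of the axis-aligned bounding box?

86

Width = max x − min x = 14 − (-11) = 25.
Height = max y − min y = 9 − (-9) = 18.
Perimeter = 2(25 + 18) = 86.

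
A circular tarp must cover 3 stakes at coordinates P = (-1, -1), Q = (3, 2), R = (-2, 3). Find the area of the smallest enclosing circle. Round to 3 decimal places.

Side lengths²: PQ² = 25, PR² = 17, QR² = 26.
Since QR² = 26 < 25 + 17 = 42, the triangle is acute, so the smallest enclosing circle is the circumcircle.
Circumcentre = (11/38, 55/38), r² = 5525/722.
Area = π·r² = π·5525/722 ≈ 24.041.

24.041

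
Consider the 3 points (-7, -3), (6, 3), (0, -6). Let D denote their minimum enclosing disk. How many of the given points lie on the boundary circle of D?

2

Call the three points A, B, C in the order given.
Side lengths²: AB² = 205, AC² = 58, BC² = 117.
Since AB² = 205 ≥ 117 + 58 = 175, the angle opposite AB is not acute, so the smallest enclosing circle has AB as diameter.
Centre = midpoint of AB = (-0.5, 0), r² = 205/4 = 51.25.
The points at distance exactly r from the centre are (-7, -3), (6, 3) — 2 points.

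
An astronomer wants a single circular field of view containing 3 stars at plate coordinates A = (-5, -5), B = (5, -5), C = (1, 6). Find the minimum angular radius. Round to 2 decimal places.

Side lengths²: AB² = 100, AC² = 157, BC² = 137.
Since AC² = 157 < 137 + 100 = 237, the triangle is acute, so the smallest enclosing circle is the circumcircle.
Circumcentre = (0, -13/22), r² = 21509/484.
r = √(21509/484) ≈ 6.67.

6.67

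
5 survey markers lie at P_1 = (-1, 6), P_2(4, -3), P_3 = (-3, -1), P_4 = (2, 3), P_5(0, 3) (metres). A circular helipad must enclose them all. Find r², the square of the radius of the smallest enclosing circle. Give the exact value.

By Welzl's lemma the MEC is supported by two points (diametrically opposite) or three points (on a circumcircle).
The farthest pair is P_1–P_2 with squared distance 106. The circle on this segment as diameter has centre (1.5, 1.5) and r² = 106/4 = 26.5.
Check P_3: distance² to centre = 26.5 ≤ 26.5, so it lies inside.
All remaining points lie in this disk, and no smaller disk contains both endpoints, so this is the minimum enclosing circle.

26.5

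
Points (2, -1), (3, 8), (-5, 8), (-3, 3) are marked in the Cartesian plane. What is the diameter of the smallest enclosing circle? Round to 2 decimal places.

The minimum enclosing circle of a finite set is fixed by two of the points (as a diameter) or three (as a circumcircle).
The minimum enclosing circle is determined by three boundary points: (2, -1), (3, 8), (-5, 8).
Their circumcentre is (-1, 35/9) with r² = 2665/81.
The farthest remaining point (-3, 3) is at distance² 388/81 ≤ 2665/81.
Diameter = 2r = 2√(2665/81) ≈ 11.47.

11.47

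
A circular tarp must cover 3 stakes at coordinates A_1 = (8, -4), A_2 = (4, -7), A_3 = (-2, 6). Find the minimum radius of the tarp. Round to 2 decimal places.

Side lengths²: A_1A_2² = 25, A_1A_3² = 200, A_2A_3² = 205.
Since A_2A_3² = 205 < 200 + 25 = 225, the triangle is acute, so the smallest enclosing circle is the circumcircle.
Circumcentre = (27/14, -1/14), r² = 5125/98.
r = √(5125/98) ≈ 7.23.

7.23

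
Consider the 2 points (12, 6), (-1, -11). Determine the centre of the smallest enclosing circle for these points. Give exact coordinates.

The smallest circle enclosing two points has them as diameter endpoints.
Centre = midpoint = (5.5, -2.5); r² = |(12, 6)−(-1, -11)|²/4 = 458/4 = 114.5.
Centre = (5.5, -2.5).

(5.5, -2.5)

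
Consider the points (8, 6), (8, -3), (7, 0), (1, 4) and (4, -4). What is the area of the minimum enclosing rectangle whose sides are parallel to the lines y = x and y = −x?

In coordinates u = x + y, v = x − y the rectangle is axis-aligned; the map (x,y)→(u,v) scales areas by 2.
u-values: 14, 5, 7, 5, 0; range = 14 − 0 = 14.
v-values: 2, 11, 7, -3, 8; range = 11 − (-3) = 14.
Area = (14 × 14) / 2 = 98.

98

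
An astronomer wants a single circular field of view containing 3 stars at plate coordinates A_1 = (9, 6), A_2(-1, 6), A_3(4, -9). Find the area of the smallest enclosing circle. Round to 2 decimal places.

218.17

Side lengths²: A_1A_2² = 100, A_1A_3² = 250, A_2A_3² = 250.
Since A_2A_3² = 250 < 250 + 100 = 350, the triangle is acute, so the smallest enclosing circle is the circumcircle.
Circumcentre = (4, -2/3), r² = 625/9.
Area = π·r² = π·625/9 ≈ 218.17.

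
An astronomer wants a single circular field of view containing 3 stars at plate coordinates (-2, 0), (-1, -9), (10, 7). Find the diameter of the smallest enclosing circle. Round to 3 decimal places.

Call the three points A, B, C in the order given.
Side lengths²: AB² = 82, AC² = 193, BC² = 377.
Since BC² = 377 ≥ 193 + 82 = 275, the angle opposite BC is not acute, so the smallest enclosing circle has BC as diameter.
Centre = midpoint of BC = (4.5, -1), r² = 377/4 = 94.25.
Diameter = 2r = 2√(94.25) ≈ 19.416.

19.416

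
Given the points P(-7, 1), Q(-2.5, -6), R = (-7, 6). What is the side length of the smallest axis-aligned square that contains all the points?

12

The bounding box has width 4.5 and height 12.
An axis-aligned square enclosing the set must have side ≥ max(width, height).
So the minimum side is max(4.5, 12) = 12.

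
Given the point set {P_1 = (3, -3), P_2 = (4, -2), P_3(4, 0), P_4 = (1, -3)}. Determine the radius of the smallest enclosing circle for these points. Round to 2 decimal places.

2.12

The farthest pair is P_3–P_4 with squared distance 18. The circle on this segment as diameter has centre (2.5, -1.5) and r² = 18/4 = 4.5.
Check P_1: distance² to centre = 2.5 ≤ 4.5, so it lies inside.
All remaining points lie in this disk, and no smaller disk contains both endpoints, so this is the minimum enclosing circle.
r = √(4.5) ≈ 2.12.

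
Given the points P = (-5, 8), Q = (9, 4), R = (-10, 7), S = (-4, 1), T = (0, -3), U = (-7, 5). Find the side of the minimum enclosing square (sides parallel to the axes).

The bounding box has width 19 and height 11.
An axis-aligned square enclosing the set must have side ≥ max(width, height).
So the minimum side is max(19, 11) = 19.

19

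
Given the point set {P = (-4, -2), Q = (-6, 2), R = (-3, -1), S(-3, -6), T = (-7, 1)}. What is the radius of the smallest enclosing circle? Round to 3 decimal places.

4.272

By Welzl's lemma the MEC is supported by two points (diametrically opposite) or three points (on a circumcircle).
The farthest pair is Q–S with squared distance 73. The circle on this segment as diameter has centre (-4.5, -2) and r² = 73/4 = 18.25.
Check P: distance² to centre = 0.25 ≤ 18.25, so it lies inside.
All remaining points lie in this disk, and no smaller disk contains both endpoints, so this is the minimum enclosing circle.
r = √(18.25) ≈ 4.272.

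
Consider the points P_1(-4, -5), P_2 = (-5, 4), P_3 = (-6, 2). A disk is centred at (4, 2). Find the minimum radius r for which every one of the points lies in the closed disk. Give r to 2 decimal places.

10.63

The required radius is the distance from (4, 2) to the farthest point.
Squared distances: 113, 85, 100.
Maximum is 113, attained at P_1.
r = √113 ≈ 10.63.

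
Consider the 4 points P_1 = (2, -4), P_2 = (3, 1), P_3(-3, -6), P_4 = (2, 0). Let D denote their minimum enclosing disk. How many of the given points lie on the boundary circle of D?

2

A smallest enclosing disk is always determined by at most three of the input points on its boundary.
The farthest pair is P_2–P_3 with squared distance 85. The circle on this segment as diameter has centre (0, -2.5) and r² = 85/4 = 21.25.
Check P_1: distance² to centre = 6.25 ≤ 21.25, so it lies inside.
All remaining points lie in this disk, and no smaller disk contains both endpoints, so this is the minimum enclosing circle.
The points at distance exactly r from the centre are P_2, P_3 — 2 points.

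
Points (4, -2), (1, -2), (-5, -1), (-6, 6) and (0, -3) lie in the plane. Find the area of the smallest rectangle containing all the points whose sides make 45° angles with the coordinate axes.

72

In coordinates u = x + y, v = x − y the rectangle is axis-aligned; the map (x,y)→(u,v) scales areas by 2.
u-values: 2, -1, -6, 0, -3; range = 2 − (-6) = 8.
v-values: 6, 3, -4, -12, 3; range = 6 − (-12) = 18.
Area = (8 × 18) / 2 = 72.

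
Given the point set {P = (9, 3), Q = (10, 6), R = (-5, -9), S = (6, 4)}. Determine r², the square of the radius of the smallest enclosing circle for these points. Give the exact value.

A smallest enclosing disk is always determined by at most three of the input points on its boundary.
The farthest pair is Q–R with squared distance 450. The circle on this segment as diameter has centre (2.5, -1.5) and r² = 450/4 = 112.5.
Check P: distance² to centre = 62.5 ≤ 112.5, so it lies inside.
All remaining points lie in this disk, and no smaller disk contains both endpoints, so this is the minimum enclosing circle.

112.5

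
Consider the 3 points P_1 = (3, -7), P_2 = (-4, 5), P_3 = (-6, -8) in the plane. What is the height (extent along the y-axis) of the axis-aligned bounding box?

max y = 5, min y = -8, so height = 13.

13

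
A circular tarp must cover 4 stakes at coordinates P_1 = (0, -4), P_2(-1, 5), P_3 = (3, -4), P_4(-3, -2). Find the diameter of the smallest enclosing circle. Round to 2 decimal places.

9.85

The minimum enclosing circle of a finite set is fixed by two of the points (as a diameter) or three (as a circumcircle).
The farthest pair is P_2–P_3 with squared distance 97. The circle on this segment as diameter has centre (1, 0.5) and r² = 97/4 = 24.25.
Check P_1: distance² to centre = 21.25 ≤ 24.25, so it lies inside.
All remaining points lie in this disk, and no smaller disk contains both endpoints, so this is the minimum enclosing circle.
Diameter = 2r = 2√(24.25) ≈ 9.85.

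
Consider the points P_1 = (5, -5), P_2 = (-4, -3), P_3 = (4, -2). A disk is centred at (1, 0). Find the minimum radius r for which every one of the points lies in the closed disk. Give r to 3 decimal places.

6.403

The required radius is the distance from (1, 0) to the farthest point.
Squared distances: 41, 34, 13.
Maximum is 41, attained at P_1.
r = √41 ≈ 6.403.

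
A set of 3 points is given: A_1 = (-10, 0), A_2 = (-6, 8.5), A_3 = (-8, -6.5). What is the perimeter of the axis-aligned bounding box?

38

Width = max x − min x = -6 − (-10) = 4.
Height = max y − min y = 8.5 − (-6.5) = 15.
Perimeter = 2(4 + 15) = 38.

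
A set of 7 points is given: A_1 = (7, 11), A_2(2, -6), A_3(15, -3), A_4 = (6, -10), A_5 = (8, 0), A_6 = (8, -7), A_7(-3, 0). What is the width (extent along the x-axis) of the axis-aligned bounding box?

max x = 15, min x = -3, so width = 18.

18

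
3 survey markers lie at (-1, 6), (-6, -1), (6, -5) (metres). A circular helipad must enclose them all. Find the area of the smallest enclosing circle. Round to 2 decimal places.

Call the three points A, B, C in the order given.
Side lengths²: AB² = 74, AC² = 170, BC² = 160.
Since AC² = 170 < 160 + 74 = 234, the triangle is acute, so the smallest enclosing circle is the circumcircle.
Circumcentre = (21/26, -15/26), r² = 15725/338.
Area = π·r² = π·15725/338 ≈ 146.16.

146.16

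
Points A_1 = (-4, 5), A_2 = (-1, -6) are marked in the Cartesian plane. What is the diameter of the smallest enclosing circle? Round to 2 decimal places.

The smallest circle enclosing two points has them as diameter endpoints.
Centre = midpoint = (-2.5, -0.5); r² = |A_1A_2|²/4 = 130/4 = 32.5.
Diameter = 2r = 2√(32.5) ≈ 11.40.

11.40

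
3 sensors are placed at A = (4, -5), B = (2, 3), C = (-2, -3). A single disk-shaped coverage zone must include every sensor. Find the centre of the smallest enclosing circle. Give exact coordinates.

Side lengths²: AB² = 68, AC² = 40, BC² = 52.
Since AB² = 68 < 52 + 40 = 92, the triangle is acute, so the smallest enclosing circle is the circumcircle.
Circumcentre = (21/11, -14/11), r² = 2210/121.
Centre = (21/11, -14/11).

(21/11, -14/11)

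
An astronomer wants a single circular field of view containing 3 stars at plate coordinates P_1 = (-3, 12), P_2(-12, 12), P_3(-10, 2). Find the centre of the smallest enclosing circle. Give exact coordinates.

(-7.5, 7.7)

Side lengths²: P_1P_2² = 81, P_1P_3² = 149, P_2P_3² = 104.
Since P_1P_3² = 149 < 104 + 81 = 185, the triangle is acute, so the smallest enclosing circle is the circumcircle.
Circumcentre = (-7.5, 7.7), r² = 38.74.
Centre = (-7.5, 7.7).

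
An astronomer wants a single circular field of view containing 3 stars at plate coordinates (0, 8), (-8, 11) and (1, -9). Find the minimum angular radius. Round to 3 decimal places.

Call the three points A, B, C in the order given.
Side lengths²: AB² = 73, AC² = 290, BC² = 481.
Since BC² = 481 ≥ 290 + 73 = 363, the angle opposite BC is not acute, so the smallest enclosing circle has BC as diameter.
Centre = midpoint of BC = (-3.5, 1), r² = 481/4 = 120.25.
r = √(120.25) ≈ 10.966.

10.966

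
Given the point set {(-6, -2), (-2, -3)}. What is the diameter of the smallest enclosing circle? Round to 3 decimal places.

The smallest circle enclosing two points has them as diameter endpoints.
Centre = midpoint = (-4, -2.5); r² = |(-6, -2)−(-2, -3)|²/4 = 17/4 = 4.25.
Diameter = 2r = 2√(4.25) ≈ 4.123.

4.123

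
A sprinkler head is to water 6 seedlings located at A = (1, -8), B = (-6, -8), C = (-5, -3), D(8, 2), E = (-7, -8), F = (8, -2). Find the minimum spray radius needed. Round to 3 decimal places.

9.014

The farthest pair is D–E with squared distance 325. The circle on this segment as diameter has centre (0.5, -3) and r² = 325/4 = 81.25.
Check A: distance² to centre = 25.25 ≤ 81.25, so it lies inside.
All remaining points lie in this disk, and no smaller disk contains both endpoints, so this is the minimum enclosing circle.
r = √(81.25) ≈ 9.014.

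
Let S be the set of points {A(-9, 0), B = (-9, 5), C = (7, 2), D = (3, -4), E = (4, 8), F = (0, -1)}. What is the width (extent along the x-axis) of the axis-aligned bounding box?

16

max x = 7, min x = -9, so width = 16.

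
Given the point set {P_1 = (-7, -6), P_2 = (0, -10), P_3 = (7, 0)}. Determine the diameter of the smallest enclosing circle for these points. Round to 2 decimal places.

Side lengths²: P_1P_2² = 65, P_1P_3² = 232, P_2P_3² = 149.
Since P_1P_3² = 232 ≥ 149 + 65 = 214, the angle opposite P_1P_3 is not acute, so the smallest enclosing circle has P_1P_3 as diameter.
Centre = midpoint of P_1P_3 = (0, -3), r² = 232/4 = 58.
Diameter = 2r = 2√58 ≈ 15.23.

15.23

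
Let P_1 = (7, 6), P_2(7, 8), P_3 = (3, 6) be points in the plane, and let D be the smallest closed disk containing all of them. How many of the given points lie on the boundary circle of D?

Side lengths²: P_1P_2² = 4, P_1P_3² = 16, P_2P_3² = 20.
Since P_2P_3² = 20 ≥ 16 + 4 = 20, the angle opposite P_2P_3 is not acute, so the smallest enclosing circle has P_2P_3 as diameter.
Centre = midpoint of P_2P_3 = (5, 7), r² = 20/4 = 5.
The points at distance exactly r from the centre are P_1, P_2, P_3 — 3 points.

3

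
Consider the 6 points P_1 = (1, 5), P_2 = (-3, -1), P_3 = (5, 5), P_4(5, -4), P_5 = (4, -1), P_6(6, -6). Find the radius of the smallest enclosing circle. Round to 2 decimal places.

6.06

A smallest enclosing disk is always determined by at most three of the input points on its boundary.
The minimum enclosing circle is determined by three boundary points: P_1, P_2, P_6.
Their circumcentre is (113/37, -26/37) with r² = 50297/1369.
The farthest remaining point P_3 is at distance² 49705/1369 ≤ 50297/1369.
r = √(50297/1369) ≈ 6.06.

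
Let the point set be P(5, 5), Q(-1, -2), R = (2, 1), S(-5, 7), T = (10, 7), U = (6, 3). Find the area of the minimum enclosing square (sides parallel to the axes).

225

The bounding box has width 15 and height 9.
An axis-aligned square enclosing the set must have side ≥ max(width, height).
So the minimum side is max(15, 9) = 15.
Area = 15² = 225.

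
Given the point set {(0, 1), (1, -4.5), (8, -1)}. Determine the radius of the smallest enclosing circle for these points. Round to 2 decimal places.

Call the three points A, B, C in the order given.
Side lengths²: AB² = 31.25, AC² = 68, BC² = 61.25.
Since AC² = 68 < 61.25 + 31.25 = 92.5, the triangle is acute, so the smallest enclosing circle is the circumcircle.
Circumcentre = (89/24, -7/6), r² = 10625/576.
r = √(10625/576) ≈ 4.29.

4.29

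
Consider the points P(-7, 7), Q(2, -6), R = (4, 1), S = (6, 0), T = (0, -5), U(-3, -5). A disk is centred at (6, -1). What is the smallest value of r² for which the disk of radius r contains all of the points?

The required radius is the distance from (6, -1) to the farthest point.
Squared distances: 233, 41, 8, 1, 52, 97.
Maximum is 233, attained at P.

233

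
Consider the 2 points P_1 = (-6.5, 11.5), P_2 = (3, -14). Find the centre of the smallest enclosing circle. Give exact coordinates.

(-1.75, -1.25)

The smallest circle enclosing two points has them as diameter endpoints.
Centre = midpoint = (-1.75, -1.25); r² = |P_1P_2|²/4 = 740.5/4 = 185.125.
Centre = (-1.75, -1.25).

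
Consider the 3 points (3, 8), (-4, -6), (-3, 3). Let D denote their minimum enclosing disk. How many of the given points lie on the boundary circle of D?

Call the three points A, B, C in the order given.
Side lengths²: AB² = 245, AC² = 61, BC² = 82.
Since AB² = 245 ≥ 82 + 61 = 143, the angle opposite AB is not acute, so the smallest enclosing circle has AB as diameter.
Centre = midpoint of AB = (-0.5, 1), r² = 245/4 = 61.25.
The points at distance exactly r from the centre are (3, 8), (-4, -6) — 2 points.

2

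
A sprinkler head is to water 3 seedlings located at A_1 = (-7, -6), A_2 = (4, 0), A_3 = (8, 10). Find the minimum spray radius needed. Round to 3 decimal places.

Side lengths²: A_1A_2² = 157, A_1A_3² = 481, A_2A_3² = 116.
Since A_1A_3² = 481 ≥ 157 + 116 = 273, the angle opposite A_1A_3 is not acute, so the smallest enclosing circle has A_1A_3 as diameter.
Centre = midpoint of A_1A_3 = (0.5, 2), r² = 481/4 = 120.25.
r = √(120.25) ≈ 10.966.

10.966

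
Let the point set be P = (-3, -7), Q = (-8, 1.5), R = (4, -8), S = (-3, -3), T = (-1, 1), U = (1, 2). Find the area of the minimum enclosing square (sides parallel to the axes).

144

The bounding box has width 12 and height 10.
An axis-aligned square enclosing the set must have side ≥ max(width, height).
So the minimum side is max(12, 10) = 12.
Area = 12² = 144.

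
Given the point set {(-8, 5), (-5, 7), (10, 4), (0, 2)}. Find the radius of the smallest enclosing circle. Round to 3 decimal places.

9.014

The minimum enclosing circle of a finite set is fixed by two of the points (as a diameter) or three (as a circumcircle).
The farthest pair is (-8, 5)–(10, 4) with squared distance 325. The circle on this segment as diameter has centre (1, 4.5) and r² = 325/4 = 81.25.
Check (-5, 7): distance² to centre = 42.25 ≤ 81.25, so it lies inside.
All remaining points lie in this disk, and no smaller disk contains both endpoints, so this is the minimum enclosing circle.
r = √(81.25) ≈ 9.014.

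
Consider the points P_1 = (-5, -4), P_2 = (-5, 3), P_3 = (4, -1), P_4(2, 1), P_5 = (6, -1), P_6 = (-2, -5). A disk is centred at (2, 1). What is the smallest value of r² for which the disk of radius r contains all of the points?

The required radius is the distance from (2, 1) to the farthest point.
Squared distances: 74, 53, 8, 0, 20, 52.
Maximum is 74, attained at P_1.

74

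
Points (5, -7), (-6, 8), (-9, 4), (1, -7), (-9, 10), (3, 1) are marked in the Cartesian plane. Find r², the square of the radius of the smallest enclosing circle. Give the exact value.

121.25

By Welzl's lemma the MEC is supported by two points (diametrically opposite) or three points (on a circumcircle).
The farthest pair is (5, -7)–(-9, 10) with squared distance 485. The circle on this segment as diameter has centre (-2, 1.5) and r² = 485/4 = 121.25.
Check (-6, 8): distance² to centre = 58.25 ≤ 121.25, so it lies inside.
All remaining points lie in this disk, and no smaller disk contains both endpoints, so this is the minimum enclosing circle.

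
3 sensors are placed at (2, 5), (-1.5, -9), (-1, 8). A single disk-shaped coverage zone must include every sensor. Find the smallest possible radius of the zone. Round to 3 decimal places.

8.504

Call the three points A, B, C in the order given.
Side lengths²: AB² = 208.25, AC² = 18, BC² = 289.25.
Since BC² = 289.25 ≥ 208.25 + 18 = 226.25, the angle opposite BC is not acute, so the smallest enclosing circle has BC as diameter.
Centre = midpoint of BC = (-1.25, -0.5), r² = 289.25/4 = 72.3125.
r = √(72.3125) ≈ 8.504.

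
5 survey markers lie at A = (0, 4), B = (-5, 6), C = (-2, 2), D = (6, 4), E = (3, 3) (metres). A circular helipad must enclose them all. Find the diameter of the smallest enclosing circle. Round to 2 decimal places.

The minimum enclosing circle of a finite set is fixed by two of the points (as a diameter) or three (as a circumcircle).
The farthest pair is B–D with squared distance 125. The circle on this segment as diameter has centre (0.5, 5) and r² = 125/4 = 31.25.
Check A: distance² to centre = 1.25 ≤ 31.25, so it lies inside.
All remaining points lie in this disk, and no smaller disk contains both endpoints, so this is the minimum enclosing circle.
Diameter = 2r = 2√(31.25) ≈ 11.18.

11.18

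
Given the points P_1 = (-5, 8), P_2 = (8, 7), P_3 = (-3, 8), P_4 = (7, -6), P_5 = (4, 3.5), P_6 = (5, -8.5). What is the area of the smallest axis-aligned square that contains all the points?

272.25

The bounding box has width 13 and height 16.5.
An axis-aligned square enclosing the set must have side ≥ max(width, height).
So the minimum side is max(13, 16.5) = 16.5.
Area = 16.5² = 272.25.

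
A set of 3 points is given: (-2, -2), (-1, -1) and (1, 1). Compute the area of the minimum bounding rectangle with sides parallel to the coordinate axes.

9

x ranges over [-2, 1], width 3.
y ranges over [-2, 1], height 3.
Area = 3 × 3 = 9.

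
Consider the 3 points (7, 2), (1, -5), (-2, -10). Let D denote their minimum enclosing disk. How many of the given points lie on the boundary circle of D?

2

Call the three points A, B, C in the order given.
Side lengths²: AB² = 85, AC² = 225, BC² = 34.
Since AC² = 225 ≥ 85 + 34 = 119, the angle opposite AC is not acute, so the smallest enclosing circle has AC as diameter.
Centre = midpoint of AC = (2.5, -4), r² = 225/4 = 56.25.
The points at distance exactly r from the centre are (7, 2), (-2, -10) — 2 points.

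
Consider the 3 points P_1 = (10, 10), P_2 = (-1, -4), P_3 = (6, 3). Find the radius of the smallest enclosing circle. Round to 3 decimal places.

8.902

Side lengths²: P_1P_2² = 317, P_1P_3² = 65, P_2P_3² = 98.
Since P_1P_2² = 317 ≥ 98 + 65 = 163, the angle opposite P_1P_2 is not acute, so the smallest enclosing circle has P_1P_2 as diameter.
Centre = midpoint of P_1P_2 = (4.5, 3), r² = 317/4 = 79.25.
r = √(79.25) ≈ 8.902.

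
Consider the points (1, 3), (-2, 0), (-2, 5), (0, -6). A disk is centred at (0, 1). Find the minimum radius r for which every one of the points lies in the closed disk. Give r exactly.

7

The required radius is the distance from (0, 1) to the farthest point.
Squared distances: 5, 5, 20, 49.
Maximum is 49, attained at (0, -6).
r = √49 = 7.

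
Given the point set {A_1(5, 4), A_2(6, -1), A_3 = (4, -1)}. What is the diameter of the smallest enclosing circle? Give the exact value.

Side lengths²: A_1A_2² = 26, A_1A_3² = 26, A_2A_3² = 4.
Since A_1A_3² = 26 < 26 + 4 = 30, the triangle is acute, so the smallest enclosing circle is the circumcircle.
Circumcentre = (5, 1.4), r² = 6.76.
Diameter = 2r = 2√(6.76) = 5.2.

5.2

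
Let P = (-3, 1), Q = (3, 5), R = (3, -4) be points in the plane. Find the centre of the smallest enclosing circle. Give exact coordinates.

(5/3, 0.5)

Side lengths²: PQ² = 52, PR² = 61, QR² = 81.
Since QR² = 81 < 61 + 52 = 113, the triangle is acute, so the smallest enclosing circle is the circumcircle.
Circumcentre = (5/3, 0.5), r² = 793/36.
Centre = (5/3, 0.5).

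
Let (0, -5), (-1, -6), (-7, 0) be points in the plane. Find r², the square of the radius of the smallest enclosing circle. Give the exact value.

Call the three points A, B, C in the order given.
Side lengths²: AB² = 2, AC² = 74, BC² = 72.
Since AC² = 74 ≥ 72 + 2 = 74, the angle opposite AC is not acute, so the smallest enclosing circle has AC as diameter.
Centre = midpoint of AC = (-3.5, -2.5), r² = 74/4 = 18.5.

18.5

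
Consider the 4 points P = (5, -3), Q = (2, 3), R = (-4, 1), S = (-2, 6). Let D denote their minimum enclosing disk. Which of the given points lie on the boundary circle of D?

By Welzl's lemma the MEC is supported by two points (diametrically opposite) or three points (on a circumcircle).
The farthest pair is P–S with squared distance 130. The circle on this segment as diameter has centre (1.5, 1.5) and r² = 130/4 = 32.5.
Check Q: distance² to centre = 2.5 ≤ 32.5, so it lies inside.
All remaining points lie in this disk, and no smaller disk contains both endpoints, so this is the minimum enclosing circle.
The points at distance exactly r from the centre are P, S — 2 points.

P, S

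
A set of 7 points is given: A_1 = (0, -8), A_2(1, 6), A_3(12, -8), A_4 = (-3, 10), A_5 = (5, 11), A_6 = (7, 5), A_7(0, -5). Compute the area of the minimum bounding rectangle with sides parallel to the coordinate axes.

285

x ranges over [-3, 12], width 15.
y ranges over [-8, 11], height 19.
Area = 15 × 19 = 285.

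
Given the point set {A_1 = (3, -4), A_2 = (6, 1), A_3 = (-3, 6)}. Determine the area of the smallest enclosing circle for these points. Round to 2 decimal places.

106.93

Side lengths²: A_1A_2² = 34, A_1A_3² = 136, A_2A_3² = 106.
Since A_1A_3² = 136 < 106 + 34 = 140, the triangle is acute, so the smallest enclosing circle is the circumcircle.
Circumcentre = (1/6, 1.1), r² = 15317/450.
Area = π·r² = π·15317/450 ≈ 106.93.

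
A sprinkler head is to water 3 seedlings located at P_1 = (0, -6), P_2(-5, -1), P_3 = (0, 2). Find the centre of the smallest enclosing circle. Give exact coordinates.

(-1, -2)

Side lengths²: P_1P_2² = 50, P_1P_3² = 64, P_2P_3² = 34.
Since P_1P_3² = 64 < 50 + 34 = 84, the triangle is acute, so the smallest enclosing circle is the circumcircle.
Circumcentre = (-1, -2), r² = 17.
Centre = (-1, -2).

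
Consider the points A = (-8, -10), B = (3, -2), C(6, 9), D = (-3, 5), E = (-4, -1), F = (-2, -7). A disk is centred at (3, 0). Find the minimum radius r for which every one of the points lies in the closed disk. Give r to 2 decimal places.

The required radius is the distance from (3, 0) to the farthest point.
Squared distances: 221, 4, 90, 61, 50, 74.
Maximum is 221, attained at A.
r = √221 ≈ 14.87.

14.87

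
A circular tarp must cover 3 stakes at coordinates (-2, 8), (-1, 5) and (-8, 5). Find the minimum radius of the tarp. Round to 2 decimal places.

3.54

Call the three points A, B, C in the order given.
Side lengths²: AB² = 10, AC² = 45, BC² = 49.
Since BC² = 49 < 45 + 10 = 55, the triangle is acute, so the smallest enclosing circle is the circumcircle.
Circumcentre = (-4.5, 5.5), r² = 12.5.
r = √(12.5) ≈ 3.54.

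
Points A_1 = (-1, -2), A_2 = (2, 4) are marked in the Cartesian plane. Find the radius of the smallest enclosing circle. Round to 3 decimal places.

3.354

The smallest circle enclosing two points has them as diameter endpoints.
Centre = midpoint = (0.5, 1); r² = |A_1A_2|²/4 = 45/4 = 11.25.
r = √(11.25) ≈ 3.354.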